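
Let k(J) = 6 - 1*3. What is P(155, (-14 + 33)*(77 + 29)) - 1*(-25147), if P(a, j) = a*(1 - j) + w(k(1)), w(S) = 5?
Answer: -286863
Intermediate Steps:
k(J) = 3 (k(J) = 6 - 3 = 3)
P(a, j) = 5 + a*(1 - j) (P(a, j) = a*(1 - j) + 5 = 5 + a*(1 - j))
P(155, (-14 + 33)*(77 + 29)) - 1*(-25147) = (5 + 155 - 1*155*(-14 + 33)*(77 + 29)) - 1*(-25147) = (5 + 155 - 1*155*19*106) + 25147 = (5 + 155 - 1*155*2014) + 25147 = (5 + 155 - 312170) + 25147 = -312010 + 25147 = -286863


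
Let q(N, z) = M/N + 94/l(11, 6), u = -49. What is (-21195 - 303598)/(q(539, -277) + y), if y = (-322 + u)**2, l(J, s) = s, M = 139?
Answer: -525190281/222591247 ≈ -2.3594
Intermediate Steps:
y = 137641 (y = (-322 - 49)**2 = (-371)**2 = 137641)
q(N, z) = 47/3 + 139/N (q(N, z) = 139/N + 94/6 = 139/N + 94*(1/6) = 139/N + 47/3 = 47/3 + 139/N)
(-21195 - 303598)/(q(539, -277) + y) = (-21195 - 303598)/((47/3 + 139/539) + 137641) = -324793/((47/3 + 139*(1/539)) + 137641) = -324793/((47/3 + 139/539) + 137641) = -324793/(25750/1617 + 137641) = -324793/222591247/1617 = -324793*1617/222591247 = -525190281/222591247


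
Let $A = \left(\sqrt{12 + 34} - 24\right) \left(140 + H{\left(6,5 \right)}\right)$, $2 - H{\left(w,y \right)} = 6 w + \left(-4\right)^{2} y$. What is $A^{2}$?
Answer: $420472 - 32448 \sqrt{46} \approx 2.004 \cdot 10^{5}$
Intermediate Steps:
$H{\left(w,y \right)} = 2 - 16 y - 6 w$ ($H{\left(w,y \right)} = 2 - \left(6 w + \left(-4\right)^{2} y\right) = 2 - \left(6 w + 16 y\right) = 2 - 16 y - 6 w$)
$A = -624 + 26 \sqrt{46}$ ($A = \left(\sqrt{12 + 34} - 24\right) \left(140 - 114\right) = \left(\sqrt{46} - 24\right) \left(140 - 114\right) = \left(-24 + \sqrt{46}\right) \left(140 - 114\right) = \left(-24 + \sqrt{46}\right) 26 = -624 + 26 \sqrt{46} \approx -447.66$)
$A^{2} = \left(-624 + 26 \sqrt{46}\right)^{2}$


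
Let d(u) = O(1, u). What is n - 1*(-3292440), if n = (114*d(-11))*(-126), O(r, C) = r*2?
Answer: 3263712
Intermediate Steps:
O(r, C) = 2*r
d(u) = 2 (d(u) = 2*1 = 2)
n = -28728 (n = (114*2)*(-126) = 228*(-126) = -28728)
n - 1*(-3292440) = -28728 - 1*(-3292440) = -28728 + 3292440 = 3263712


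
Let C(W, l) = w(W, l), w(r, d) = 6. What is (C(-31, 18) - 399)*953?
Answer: -374529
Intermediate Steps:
C(W, l) = 6
(C(-31, 18) - 399)*953 = (6 - 399)*953 = -393*953 = -374529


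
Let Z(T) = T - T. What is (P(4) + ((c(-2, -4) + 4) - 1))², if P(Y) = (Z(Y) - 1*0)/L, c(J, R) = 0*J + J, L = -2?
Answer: 1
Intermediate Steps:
Z(T) = 0
c(J, R) = J (c(J, R) = 0 + J = J)
P(Y) = 0 (P(Y) = (0 - 1*0)/(-2) = (0 + 0)*(-½) = 0*(-½) = 0)
(P(4) + ((c(-2, -4) + 4) - 1))² = (0 + ((-2 + 4) - 1))² = (0 + (2 - 1))² = (0 + 1)² = 1² = 1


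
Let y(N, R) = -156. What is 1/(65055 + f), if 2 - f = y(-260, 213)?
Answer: 1/65213 ≈ 1.5334e-5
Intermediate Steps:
f = 158 (f = 2 - 1*(-156) = 2 + 156 = 158)
1/(65055 + f) = 1/(65055 + 158) = 1/65213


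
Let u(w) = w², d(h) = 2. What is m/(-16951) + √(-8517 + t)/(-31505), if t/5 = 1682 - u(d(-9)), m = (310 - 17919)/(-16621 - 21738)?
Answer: -17609/650223409 - I*√127/31505 ≈ -2.7081e-5 - 0.0003577*I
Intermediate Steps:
m = 17609/38359 (m = -17609/(-38359) = -17609*(-1/38359) = 17609/38359 ≈ 0.45906)
t = 8390 (t = 5*(1682 - 1*2²) = 5*(1682 - 1*4) = 5*(1682 - 4) = 5*1678 = 8390)
m/(-16951) + √(-8517 + t)/(-31505) = (17609/38359)/(-16951) + √(-8517 + 8390)/(-31505) = (17609/38359)*(-1/16951) + √(-127)*(-1/31505) = -17609/650223409 + (I*√127)*(-1/31505) = -17609/650223409 - I*√127/31505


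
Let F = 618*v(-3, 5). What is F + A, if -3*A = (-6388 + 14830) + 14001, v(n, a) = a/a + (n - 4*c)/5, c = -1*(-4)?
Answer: -46057/5 ≈ -9211.4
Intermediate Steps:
c = 4
v(n, a) = -11/5 + n/5 (v(n, a) = a/a + (n - 4*4)/5 = 1 + (n - 16)*(⅕) = 1 + (-16 + n)*(⅕) = 1 + (-16/5 + n/5) = -11/5 + n/5)
F = -8652/5 (F = 618*(-11/5 + (⅕)*(-3)) = 618*(-11/5 - ⅗) = 618*(-14/5) = -8652/5 ≈ -1730.4)
A = -7481 (A = -((-6388 + 14830) + 14001)/3 = -(8442 + 14001)/3 = -⅓*22443 = -7481)
F + A = -8652/5 - 7481 = -46057/5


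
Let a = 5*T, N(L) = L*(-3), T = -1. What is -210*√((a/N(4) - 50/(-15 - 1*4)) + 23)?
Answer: -35*√338523/19 ≈ -1071.8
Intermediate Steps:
N(L) = -3*L
a = -5 (a = 5*(-1) = -5)
-210*√((a/N(4) - 50/(-15 - 1*4)) + 23) = -210*√((-5/((-3*4)) - 50/(-15 - 1*4)) + 23) = -210*√((-5/(-12) - 50/(-15 - 4)) + 23) = -210*√((-5*(-1/12) - 50/(-19)) + 23) = -210*√((5/12 - 50*(-1/19)) + 23) = -210*√((5/12 + 50/19) + 23) = -210*√(695/228 + 23) = -35*√338523/19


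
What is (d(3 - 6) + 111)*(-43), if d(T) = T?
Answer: -4644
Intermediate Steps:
(d(3 - 6) + 111)*(-43) = ((3 - 6) + 111)*(-43) = (-3 + 111)*(-43) = 108*(-43) = -4644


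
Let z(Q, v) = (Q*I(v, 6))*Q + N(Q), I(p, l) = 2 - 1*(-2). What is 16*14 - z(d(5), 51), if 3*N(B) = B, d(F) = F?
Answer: 367/3 ≈ 122.33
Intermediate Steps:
I(p, l) = 4 (I(p, l) = 2 + 2 = 4)
N(B) = B/3
z(Q, v) = 4*Q² + Q/3 (z(Q, v) = (Q*4)*Q + Q/3 = (4*Q)*Q + Q/3 = 4*Q² + Q/3)
16*14 - z(d(5), 51) = 16*14 - 5*(1 + 12*5)/3 = 224 - 5*(1 + 60)/3 = 224 - 5*61/3 = 224 - 1*305/3 = 224 - 305/3 = 367/3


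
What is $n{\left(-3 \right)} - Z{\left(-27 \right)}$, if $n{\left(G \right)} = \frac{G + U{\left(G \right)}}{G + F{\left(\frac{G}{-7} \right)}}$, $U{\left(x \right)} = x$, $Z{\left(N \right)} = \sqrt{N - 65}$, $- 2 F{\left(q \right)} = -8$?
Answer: $-6 - 2 i \sqrt{23} \approx -6.0 - 9.5917 i$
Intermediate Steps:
$F{\left(q \right)} = 4$ ($F{\left(q \right)} = \left(- \frac{1}{2}\right) \left(-8\right) = 4$)
$Z{\left(N \right)} = \sqrt{-65 + N}$
$n{\left(G \right)} = \frac{2 G}{4 + G}$ ($n{\left(G \right)} = \frac{G + G}{G + 4} = \frac{2 G}{4 + G}$)
$n{\left(-3 \right)} - Z{\left(-27 \right)} = 2 \left(-3\right) \frac{1}{4 - 3} - \sqrt{-65 - 27} = 2 \left(-3\right) 1^{-1} - \sqrt{-92} = 2 \left(-3\right) 1 - 2 i \sqrt{23} = -6 - 2 i \sqrt{23}$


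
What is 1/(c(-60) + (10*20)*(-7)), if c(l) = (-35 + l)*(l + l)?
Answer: 1/10000 ≈ 0.00010000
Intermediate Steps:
c(l) = 2*l*(-35 + l) (c(l) = (-35 + l)*(2*l) = 2*l*(-35 + l))
1/(c(-60) + (10*20)*(-7)) = 1/(2*(-60)*(-35 - 60) + (10*20)*(-7)) = 1/(2*(-60)*(-95) + 200*(-7)) = 1/(11400 - 1400) = 1/10000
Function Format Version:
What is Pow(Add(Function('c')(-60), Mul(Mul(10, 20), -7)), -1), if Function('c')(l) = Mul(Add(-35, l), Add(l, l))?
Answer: Rational(1, 10000) ≈ 0.00010000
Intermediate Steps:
Function('c')(l) = Mul(2, l, Add(-35, l)) (Function('c')(l) = Mul(Add(-35, l), Mul(2, l)) = Mul(2, l, Add(-35, l)))
Pow(Add(Function('c')(-60), Mul(Mul(10, 20), -7)), -1) = Pow(Add(Mul(2, -60, Add(-35, -60)), Mul(Mul(10, 20), -7)), -1) = Pow(Add(Mul(2, -60, -95), Mul(200, -7)), -1) = Pow(Add(11400, -1400), -1) = Pow(10000, -1) = Rational(1, 10000)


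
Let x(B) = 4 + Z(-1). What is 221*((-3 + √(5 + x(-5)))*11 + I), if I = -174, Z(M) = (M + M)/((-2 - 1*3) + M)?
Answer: -45747 + 4862*√21/3 ≈ -38320.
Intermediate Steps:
Z(M) = 2*M/(-5 + M) (Z(M) = (2*M)/((-2 - 3) + M) = (2*M)/(-5 + M) = 2*M/(-5 + M))
x(B) = 13/3 (x(B) = 4 + 2*(-1)/(-5 - 1) = 4 + 2*(-1)/(-6) = 4 + 2*(-1)*(-⅙) = 4 + ⅓ = 13/3)
221*((-3 + √(5 + x(-5)))*11 + I) = 221*((-3 + √(5 + 13/3))*11 - 174) = 221*((-3 + √(28/3))*11 - 174) = 221*((-3 + 2*√21/3)*11 - 174) = 221*((-33 + 22*√21/3) - 174) = 221*(-207 + 22*√21/3) = -45747 + 4862*√21/3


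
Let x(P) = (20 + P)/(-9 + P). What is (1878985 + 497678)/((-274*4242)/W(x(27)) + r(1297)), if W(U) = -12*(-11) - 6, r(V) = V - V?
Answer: -7129989/27674 ≈ -257.64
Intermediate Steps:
r(V) = 0
x(P) = (20 + P)/(-9 + P)
W(U) = 126 (W(U) = 132 - 6 = 126)
(1878985 + 497678)/((-274*4242)/W(x(27)) + r(1297)) = (1878985 + 497678)/(-274*4242/126 + 0) = 2376663/(-1162308*1/126 + 0) = 2376663/(-27674/3 + 0) = 2376663/(-27674/3) = 2376663*(-3/27674) = -7129989/27674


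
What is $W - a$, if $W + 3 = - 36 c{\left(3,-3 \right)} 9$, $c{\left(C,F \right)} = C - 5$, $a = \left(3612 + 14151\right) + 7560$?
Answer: $-24678$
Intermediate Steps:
$a = 25323$ ($a = 17763 + 7560 = 25323$)
$c{\left(C,F \right)} = -5 + C$ ($c{\left(C,F \right)} = C - 5 = -5 + C$)
$W = 645$ ($W = -3 + - 36 \left(-5 + 3\right) 9 = -3 + \left(-36\right) \left(-2\right) 9 = -3 + 72 \cdot 9 = -3 + 648 = 645$)
$W - a = 645 - 25323 = -24678$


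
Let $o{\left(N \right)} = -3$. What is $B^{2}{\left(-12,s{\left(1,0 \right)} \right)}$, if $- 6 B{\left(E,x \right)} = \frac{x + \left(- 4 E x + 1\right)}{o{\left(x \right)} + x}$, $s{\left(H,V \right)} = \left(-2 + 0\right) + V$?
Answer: $\frac{9409}{900} \approx 10.454$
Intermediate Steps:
$s{\left(H,V \right)} = -2 + V$
$B{\left(E,x \right)} = - \frac{1 + x - 4 E x}{6 \left(-3 + x\right)}$ ($B{\left(E,x \right)} = - \frac{\left(x + \left(- 4 E x + 1\right)\right) \frac{1}{-3 + x}}{6} = - \frac{\left(x - \left(-1 + 4 E x\right)\right) \frac{1}{-3 + x}}{6} = - \frac{\left(1 + x - 4 E x\right) \frac{1}{-3 + x}}{6} = - \frac{\frac{1}{-3 + x} \left(1 + x - 4 E x\right)}{6} = - \frac{1 + x - 4 E x}{6 \left(-3 + x\right)}$)
$B^{2}{\left(-12,s{\left(1,0 \right)} \right)} = \left(\frac{-1 - \left(-2 + 0\right) + 4 \left(-12\right) \left(-2 + 0\right)}{6 \left(-3 + \left(-2 + 0\right)\right)}\right)^{2} = \left(\frac{-1 - -2 + 4 \left(-12\right) \left(-2\right)}{6 \left(-3 - 2\right)}\right)^{2} = \left(\frac{-1 + 2 + 96}{6 \left(-5\right)}\right)^{2} = \left(\frac{1}{6} \left(- \frac{1}{5}\right) 97\right)^{2} = \left(- \frac{97}{30}\right)^{2} = \frac{9409}{900}$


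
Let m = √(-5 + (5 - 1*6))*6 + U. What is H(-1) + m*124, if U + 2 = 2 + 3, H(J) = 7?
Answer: 379 + 744*I*√6 ≈ 379.0 + 1822.4*I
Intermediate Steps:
U = 3 (U = -2 + (2 + 3) = -2 + 5 = 3)
m = 3 + 6*I*√6 (m = √(-5 + (5 - 1*6))*6 + 3 = √(-5 + (5 - 6))*6 + 3 = √(-5 - 1)*6 + 3 = √(-6)*6 + 3 = (I*√6)*6 + 3 = 6*I*√6 + 3 = 3 + 6*I*√6 ≈ 3.0 + 14.697*I)
H(-1) + m*124 = 7 + (3 + 6*I*√6)*124 = 7 + (372 + 744*I*√6) = 379 + 744*I*√6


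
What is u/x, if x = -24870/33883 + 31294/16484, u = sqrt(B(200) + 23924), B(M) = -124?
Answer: 2792636860*sqrt(238)/325188761 ≈ 132.49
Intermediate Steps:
u = 10*sqrt(238) (u = sqrt(-124 + 23924) = sqrt(23800) = 10*sqrt(238) ≈ 154.27)
x = 325188761/279263686 (x = -24870*1/33883 + 31294*(1/16484) = -24870/33883 + 15647/8242 = 325188761/279263686 ≈ 1.1644)
u/x = (10*sqrt(238))/(325188761/279263686) = (10*sqrt(238))*(279263686/325188761) = 2792636860*sqrt(238)/325188761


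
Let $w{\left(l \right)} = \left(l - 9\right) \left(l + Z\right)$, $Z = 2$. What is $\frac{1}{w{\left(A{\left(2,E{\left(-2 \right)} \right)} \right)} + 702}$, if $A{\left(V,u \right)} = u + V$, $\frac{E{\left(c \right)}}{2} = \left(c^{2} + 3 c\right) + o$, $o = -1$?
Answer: $\frac{1}{728} \approx 0.0013736$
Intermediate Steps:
$E{\left(c \right)} = -2 + 2 c^{2} + 6 c$ ($E{\left(c \right)} = 2 \left(\left(c^{2} + 3 c\right) - 1\right) = 2 \left(-1 + c^{2} + 3 c\right) = -2 + 2 c^{2} + 6 c$)
$A{\left(V,u \right)} = V + u$
$w{\left(l \right)} = \left(-9 + l\right) \left(2 + l\right)$ ($w{\left(l \right)} = \left(l - 9\right) \left(l + 2\right) = \left(-9 + l\right) \left(2 + l\right)$)
$\frac{1}{w{\left(A{\left(2,E{\left(-2 \right)} \right)} \right)} + 702} = \frac{1}{\left(-18 + \left(2 + \left(-2 + 2 \left(-2\right)^{2} + 6 \left(-2\right)\right)\right)^{2} - 7 \left(2 + \left(-2 + 2 \left(-2\right)^{2} + 6 \left(-2\right)\right)\right)\right) + 702} = \frac{1}{\left(-18 + \left(2 - 6\right)^{2} - 7 \left(2 - 6\right)\right) + 702} = \frac{1}{\left(-18 + \left(-4\right)^{2} - -28\right) + 702} = \frac{1}{\left(-18 + 16 + 28\right) + 702} = \frac{1}{26 + 702} = \frac{1}{728}$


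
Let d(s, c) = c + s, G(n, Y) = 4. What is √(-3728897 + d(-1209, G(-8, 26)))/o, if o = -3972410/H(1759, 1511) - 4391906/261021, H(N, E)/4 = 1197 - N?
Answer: 293387604*I*√3730102/513504712961 ≈ 1.1035*I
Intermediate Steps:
H(N, E) = 4788 - 4*N (H(N, E) = 4*(1197 - N) = 4788 - 4*N)
o = 513504712961/293387604 (o = -3972410/(4788 - 4*1759) - 4391906/261021 = -3972410/(4788 - 7036) - 4391906*1/261021 = -3972410/(-2248) - 4391906/261021 = -3972410*(-1/2248) - 4391906/261021 = 1986205/1124 - 4391906/261021 = 513504712961/293387604 ≈ 1750.3)
√(-3728897 + d(-1209, G(-8, 26)))/o = √(-3728897 + (4 - 1209))/(513504712961/293387604) = √(-3728897 - 1205)*(293387604/513504712961) = √(-3730102)*(293387604/513504712961) = (I*√3730102)*(293387604/513504712961) = 293387604*I*√3730102/513504712961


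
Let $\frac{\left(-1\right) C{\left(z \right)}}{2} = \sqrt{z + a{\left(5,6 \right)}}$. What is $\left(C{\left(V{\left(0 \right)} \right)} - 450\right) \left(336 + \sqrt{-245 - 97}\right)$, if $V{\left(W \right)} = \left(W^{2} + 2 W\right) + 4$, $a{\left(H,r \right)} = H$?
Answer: $-153216 - 1368 i \sqrt{38} \approx -1.5322 \cdot 10^{5} - 8432.9 i$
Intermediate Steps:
$V{\left(W \right)} = 4 + W^{2} + 2 W$
$C{\left(z \right)} = - 2 \sqrt{5 + z}$ ($C{\left(z \right)} = - 2 \sqrt{z + 5} = - 2 \sqrt{5 + z}$)
$\left(C{\left(V{\left(0 \right)} \right)} - 450\right) \left(336 + \sqrt{-245 - 97}\right) = \left(- 2 \sqrt{5 + \left(4 + 0^{2} + 2 \cdot 0\right)} - 450\right) \left(336 + \sqrt{-245 - 97}\right) = \left(- 2 \sqrt{5 + \left(4 + 0 + 0\right)} - 450\right) \left(336 + \sqrt{-342}\right) = \left(- 2 \sqrt{5 + 4} - 450\right) \left(336 + 3 i \sqrt{38}\right) = \left(- 2 \sqrt{9} - 450\right) \left(336 + 3 i \sqrt{38}\right) = \left(\left(-2\right) 3 - 450\right) \left(336 + 3 i \sqrt{38}\right) = \left(-6 - 450\right) \left(336 + 3 i \sqrt{38}\right) = - 456 \left(336 + 3 i \sqrt{38}\right) = -153216 - 1368 i \sqrt{38}$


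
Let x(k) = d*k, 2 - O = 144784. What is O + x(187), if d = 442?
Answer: -62128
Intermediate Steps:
O = -144782 (O = 2 - 1*144784 = 2 - 144784 = -144782)
x(k) = 442*k
O + x(187) = -144782 + 442*187 = -144782 + 82654 = -62128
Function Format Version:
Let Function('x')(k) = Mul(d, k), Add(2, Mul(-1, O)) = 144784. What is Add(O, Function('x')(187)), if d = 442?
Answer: -62128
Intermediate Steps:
O = -144782 (O = Add(2, Mul(-1, 144784)) = Add(2, -144784) = -144782)
Function('x')(k) = Mul(442, k)
Add(O, Function('x')(187)) = Add(-144782, Mul(442, 187)) = Add(-144782, 82654) = -62128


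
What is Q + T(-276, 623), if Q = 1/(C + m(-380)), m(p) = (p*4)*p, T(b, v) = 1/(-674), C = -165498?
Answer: -102857/69439187 ≈ -0.0014813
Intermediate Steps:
T(b, v) = -1/674
m(p) = 4*p**2 (m(p) = (4*p)*p = 4*p**2)
Q = 1/412102 (Q = 1/(-165498 + 4*(-380)**2) = 1/(-165498 + 4*144400) = 1/(-165498 + 577600) = 1/412102 ≈ 2.4266e-6)
Q + T(-276, 623) = 1/412102 - 1/674 = -102857/69439187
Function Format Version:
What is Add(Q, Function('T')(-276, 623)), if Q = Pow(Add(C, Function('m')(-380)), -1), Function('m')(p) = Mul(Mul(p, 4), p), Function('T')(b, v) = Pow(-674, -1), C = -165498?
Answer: Rational(-102857, 69439187) ≈ -0.0014813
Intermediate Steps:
Function('T')(b, v) = Rational(-1, 674)
Function('m')(p) = Mul(4, Pow(p, 2)) (Function('m')(p) = Mul(Mul(4, p), p) = Mul(4, Pow(p, 2)))
Q = Rational(1, 412102) (Q = Pow(Add(-165498, Mul(4, Pow(-380, 2))), -1) = Pow(Add(-165498, Mul(4, 144400)), -1) = Pow(Add(-165498, 577600), -1) = Pow(412102, -1) = Rational(1, 412102) ≈ 2.4266e-6)
Add(Q, Function('T')(-276, 623)) = Add(Rational(1, 412102), Rational(-1, 674)) = Rational(-102857, 69439187)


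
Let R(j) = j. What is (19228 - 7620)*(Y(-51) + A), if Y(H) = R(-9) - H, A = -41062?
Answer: -476160160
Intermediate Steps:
Y(H) = -9 - H
(19228 - 7620)*(Y(-51) + A) = (19228 - 7620)*((-9 - 1*(-51)) - 41062) = 11608*((-9 + 51) - 41062) = 11608*(42 - 41062) = 11608*(-41020) = -476160160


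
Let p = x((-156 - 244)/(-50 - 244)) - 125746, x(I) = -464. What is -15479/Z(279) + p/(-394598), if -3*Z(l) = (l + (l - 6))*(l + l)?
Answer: 414482947/880742736 ≈ 0.47061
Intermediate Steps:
Z(l) = -2*l*(-6 + 2*l)/3 (Z(l) = -(l + (l - 6))*(l + l)/3 = -(l + (-6 + l))*2*l/3 = -(-6 + 2*l)*2*l/3 = -2*l*(-6 + 2*l)/3)
p = -126210 (p = -464 - 125746 = -126210)
-15479/Z(279) + p/(-394598) = -15479*1/(372*(3 - 1*279)) - 126210/(-394598) = -15479*1/(372*(3 - 279)) - 126210*(-1/394598) = -15479/((4/3)*279*(-276)) + 63105/197299 = -15479/(-102672) + 63105/197299 = -15479*(-1/102672) + 63105/197299 = 673/4464 + 63105/197299 = 414482947/880742736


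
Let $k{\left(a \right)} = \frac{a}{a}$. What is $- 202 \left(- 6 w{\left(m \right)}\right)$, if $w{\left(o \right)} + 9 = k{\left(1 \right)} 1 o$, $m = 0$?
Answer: $-10908$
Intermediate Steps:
$k{\left(a \right)} = 1$
$w{\left(o \right)} = -9 + o$ ($w{\left(o \right)} = -9 + 1 \cdot 1 o = -9 + 1 o = -9 + o$)
$- 202 \left(- 6 w{\left(m \right)}\right) = - 202 \left(- 6 \left(-9 + 0\right)\right) = - 202 \left(\left(-6\right) \left(-9\right)\right) = \left(-202\right) 54 = -10908$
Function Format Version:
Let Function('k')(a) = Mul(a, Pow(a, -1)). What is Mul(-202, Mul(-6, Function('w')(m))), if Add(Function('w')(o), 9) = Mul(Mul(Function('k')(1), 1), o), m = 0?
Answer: -10908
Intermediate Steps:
Function('k')(a) = 1
Function('w')(o) = Add(-9, o) (Function('w')(o) = Add(-9, Mul(Mul(1, 1), o)) = Add(-9, Mul(1, o)) = Add(-9, o))
Mul(-202, Mul(-6, Function('w')(m))) = Mul(-202, Mul(-6, Add(-9, 0))) = Mul(-202, Mul(-6, -9)) = Mul(-202, 54) = -10908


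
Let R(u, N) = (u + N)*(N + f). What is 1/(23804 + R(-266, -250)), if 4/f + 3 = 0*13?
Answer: 1/153492 ≈ 6.5150e-6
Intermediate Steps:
f = -4/3 (f = 4/(-3 + 0*13) = 4/(-3 + 0) = 4/(-3) = 4*(-⅓) = -4/3 ≈ -1.3333)
R(u, N) = (-4/3 + N)*(N + u) (R(u, N) = (u + N)*(N - 4/3) = (N + u)*(-4/3 + N) = (-4/3 + N)*(N + u))
1/(23804 + R(-266, -250)) = 1/(23804 + ((-250)² - 4/3*(-250) - 4/3*(-266) - 250*(-266))) = 1/(23804 + (62500 + 1000/3 + 1064/3 + 66500)) = 1/(23804 + 129688) = 1/153492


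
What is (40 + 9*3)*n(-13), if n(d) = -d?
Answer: 871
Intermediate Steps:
(40 + 9*3)*n(-13) = (40 + 9*3)*(-1*(-13)) = (40 + 27)*13 = 67*13 = 871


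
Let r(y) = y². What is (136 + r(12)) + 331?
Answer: 611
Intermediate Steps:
(136 + r(12)) + 331 = (136 + 12²) + 331 = (136 + 144) + 331 = 280 + 331 = 611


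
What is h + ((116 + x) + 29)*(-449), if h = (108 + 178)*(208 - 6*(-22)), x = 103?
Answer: -14112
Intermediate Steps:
h = 97240 (h = 286*(208 + 132) = 286*340 = 97240)
h + ((116 + x) + 29)*(-449) = 97240 + ((116 + 103) + 29)*(-449) = 97240 + (219 + 29)*(-449) = 97240 + 248*(-449) = 97240 - 111352 = -14112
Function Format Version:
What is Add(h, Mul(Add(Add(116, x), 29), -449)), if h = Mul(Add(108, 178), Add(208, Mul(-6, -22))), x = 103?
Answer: -14112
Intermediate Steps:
h = 97240 (h = Mul(286, Add(208, 132)) = Mul(286, 340) = 97240)
Add(h, Mul(Add(Add(116, x), 29), -449)) = Add(97240, Mul(Add(Add(116, 103), 29), -449)) = Add(97240, Mul(Add(219, 29), -449)) = Add(97240, Mul(248, -449)) = Add(97240, -111352) = -14112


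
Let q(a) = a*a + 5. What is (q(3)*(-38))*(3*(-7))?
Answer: 11172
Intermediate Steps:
q(a) = 5 + a² (q(a) = a² + 5 = 5 + a²)
(q(3)*(-38))*(3*(-7)) = ((5 + 3²)*(-38))*(3*(-7)) = ((5 + 9)*(-38))*(-21) = (14*(-38))*(-21) = -532*(-21) = 11172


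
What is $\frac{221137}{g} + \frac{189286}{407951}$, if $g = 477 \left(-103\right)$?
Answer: $- \frac{80913249821}{20043040581} \approx -4.037$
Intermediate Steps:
$g = -49131$
$\frac{221137}{g} + \frac{189286}{407951} = \frac{221137}{-49131} + \frac{189286}{407951} = 221137 \left(- \frac{1}{49131}\right) + 189286 \cdot \frac{1}{407951} = - \frac{221137}{49131} + \frac{189286}{407951} = - \frac{80913249821}{20043040581}$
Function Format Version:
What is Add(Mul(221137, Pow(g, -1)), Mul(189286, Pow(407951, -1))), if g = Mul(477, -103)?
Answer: Rational(-80913249821, 20043040581) ≈ -4.0370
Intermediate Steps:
g = -49131
Add(Mul(221137, Pow(g, -1)), Mul(189286, Pow(407951, -1))) = Add(Mul(221137, Pow(-49131, -1)), Mul(189286, Pow(407951, -1))) = Add(Mul(221137, Rational(-1, 49131)), Mul(189286, Rational(1, 407951))) = Add(Rational(-221137, 49131), Rational(189286, 407951)) = Rational(-80913249821, 20043040581)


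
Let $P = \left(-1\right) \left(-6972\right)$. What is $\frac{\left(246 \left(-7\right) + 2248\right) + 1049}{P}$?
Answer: $\frac{75}{332} \approx 0.2259$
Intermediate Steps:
$P = 6972$
$\frac{\left(246 \left(-7\right) + 2248\right) + 1049}{P} = \frac{\left(246 \left(-7\right) + 2248\right) + 1049}{6972} = \left(\left(-1722 + 2248\right) + 1049\right) \frac{1}{6972} = \left(526 + 1049\right) \frac{1}{6972} = 1575 \cdot \frac{1}{6972} = \frac{75}{332}$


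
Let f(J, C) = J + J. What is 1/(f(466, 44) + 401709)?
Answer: 1/402641 ≈ 2.4836e-6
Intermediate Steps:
f(J, C) = 2*J
1/(f(466, 44) + 401709) = 1/(2*466 + 401709) = 1/(932 + 401709) = 1/402641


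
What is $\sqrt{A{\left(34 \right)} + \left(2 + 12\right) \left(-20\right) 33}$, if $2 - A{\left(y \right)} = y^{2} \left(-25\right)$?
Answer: $\sqrt{19662} \approx 140.22$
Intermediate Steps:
$A{\left(y \right)} = 2 + 25 y^{2}$ ($A{\left(y \right)} = 2 - y^{2} \left(-25\right) = 2 - - 25 y^{2} = 2 + 25 y^{2}$)
$\sqrt{A{\left(34 \right)} + \left(2 + 12\right) \left(-20\right) 33} = \sqrt{\left(2 + 25 \cdot 34^{2}\right) + \left(2 + 12\right) \left(-20\right) 33} = \sqrt{\left(2 + 25 \cdot 1156\right) + 14 \left(-20\right) 33} = \sqrt{\left(2 + 28900\right) - 9240} = \sqrt{28902 - 9240} = \sqrt{19662}$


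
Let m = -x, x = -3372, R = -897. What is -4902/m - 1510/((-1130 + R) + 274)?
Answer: -583581/985186 ≈ -0.59236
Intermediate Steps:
m = 3372 (m = -1*(-3372) = 3372)
-4902/m - 1510/((-1130 + R) + 274) = -4902/3372 - 1510/((-1130 - 897) + 274) = -4902*1/3372 - 1510/(-2027 + 274) = -817/562 - 1510/(-1753) = -817/562 - 1510*(-1/1753) = -817/562 + 1510/1753 = -583581/985186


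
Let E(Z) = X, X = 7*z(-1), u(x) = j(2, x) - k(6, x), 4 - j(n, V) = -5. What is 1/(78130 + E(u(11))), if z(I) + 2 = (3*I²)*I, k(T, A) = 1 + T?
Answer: 1/78095 ≈ 1.2805e-5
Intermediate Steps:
j(n, V) = 9 (j(n, V) = 4 - 1*(-5) = 4 + 5 = 9)
u(x) = 2 (u(x) = 9 - (1 + 6) = 9 - 1*7 = 9 - 7 = 2)
z(I) = -2 + 3*I³ (z(I) = -2 + (3*I²)*I = -2 + 3*I³)
X = -35 (X = 7*(-2 + 3*(-1)³) = 7*(-2 + 3*(-1)) = 7*(-2 - 3) = 7*(-5) = -35)
E(Z) = -35
1/(78130 + E(u(11))) = 1/(78130 - 35) = 1/78095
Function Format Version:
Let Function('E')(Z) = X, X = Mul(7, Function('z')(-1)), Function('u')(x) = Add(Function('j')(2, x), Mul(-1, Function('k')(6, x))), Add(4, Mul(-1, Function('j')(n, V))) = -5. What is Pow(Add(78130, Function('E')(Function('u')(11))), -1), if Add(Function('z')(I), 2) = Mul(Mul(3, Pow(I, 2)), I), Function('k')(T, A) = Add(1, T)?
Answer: Rational(1, 78095) ≈ 1.2805e-5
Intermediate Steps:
Function('j')(n, V) = 9 (Function('j')(n, V) = Add(4, Mul(-1, -5)) = Add(4, 5) = 9)
Function('u')(x) = 2 (Function('u')(x) = Add(9, Mul(-1, Add(1, 6))) = Add(9, Mul(-1, 7)) = Add(9, -7) = 2)
Function('z')(I) = Add(-2, Mul(3, Pow(I, 3))) (Function('z')(I) = Add(-2, Mul(Mul(3, Pow(I, 2)), I)) = Add(-2, Mul(3, Pow(I, 3))))
X = -35 (X = Mul(7, Add(-2, Mul(3, Pow(-1, 3)))) = Mul(7, Add(-2, Mul(3, -1))) = Mul(7, Add(-2, -3)) = Mul(7, -5) = -35)
Function('E')(Z) = -35
Pow(Add(78130, Function('E')(Function('u')(11))), -1) = Pow(Add(78130, -35), -1) = Pow(78095, -1) = Rational(1, 78095)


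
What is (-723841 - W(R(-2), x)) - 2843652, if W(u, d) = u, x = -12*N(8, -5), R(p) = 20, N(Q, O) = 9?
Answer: -3567513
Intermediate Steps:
x = -108 (x = -12*9 = -108)
(-723841 - W(R(-2), x)) - 2843652 = (-723841 - 1*20) - 2843652 = (-723841 - 20) - 2843652 = -723861 - 2843652 = -3567513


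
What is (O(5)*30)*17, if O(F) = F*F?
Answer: 12750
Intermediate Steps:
O(F) = F**2
(O(5)*30)*17 = (5**2*30)*17 = (25*30)*17 = 750*17 = 12750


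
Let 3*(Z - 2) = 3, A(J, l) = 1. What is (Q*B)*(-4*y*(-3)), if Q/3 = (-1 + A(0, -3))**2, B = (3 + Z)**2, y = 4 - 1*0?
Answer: 0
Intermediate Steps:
y = 4 (y = 4 + 0 = 4)
Z = 3 (Z = 2 + (1/3)*3 = 2 + 1 = 3)
B = 36 (B = (3 + 3)**2 = 6**2 = 36)
Q = 0 (Q = 3*(-1 + 1)**2 = 3*0**2 = 3*0 = 0)
(Q*B)*(-4*y*(-3)) = (0*36)*(-4*4*(-3)) = 0*(-16*(-3)) = 0*48 = 0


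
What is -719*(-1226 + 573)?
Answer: 469507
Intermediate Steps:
-719*(-1226 + 573) = -719*(-653) = 469507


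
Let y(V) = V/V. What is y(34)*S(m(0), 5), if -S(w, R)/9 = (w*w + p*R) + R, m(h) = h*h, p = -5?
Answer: 180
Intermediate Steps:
y(V) = 1
m(h) = h²
S(w, R) = -9*w² + 36*R (S(w, R) = -9*((w*w - 5*R) + R) = -9*((w² - 5*R) + R) = -9*(w² - 4*R) = -9*w² + 36*R)
y(34)*S(m(0), 5) = 1*(-9*(0²)² + 36*5) = 1*(-9*0² + 180) = 1*(-9*0 + 180) = 1*(0 + 180) = 1*180 = 180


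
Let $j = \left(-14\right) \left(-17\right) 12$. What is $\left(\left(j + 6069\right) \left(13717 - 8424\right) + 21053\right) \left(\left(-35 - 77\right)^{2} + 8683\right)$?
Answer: $1003210902706$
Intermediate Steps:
$j = 2856$ ($j = 238 \cdot 12 = 2856$)
$\left(\left(j + 6069\right) \left(13717 - 8424\right) + 21053\right) \left(\left(-35 - 77\right)^{2} + 8683\right) = \left(\left(2856 + 6069\right) \left(13717 - 8424\right) + 21053\right) \left(\left(-35 - 77\right)^{2} + 8683\right) = \left(8925 \cdot 5293 + 21053\right) \left(\left(-112\right)^{2} + 8683\right) = \left(47240025 + 21053\right) \left(12544 + 8683\right) = 47261078 \cdot 21227 = 1003210902706$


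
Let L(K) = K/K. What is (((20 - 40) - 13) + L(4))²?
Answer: 1024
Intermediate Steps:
L(K) = 1
(((20 - 40) - 13) + L(4))² = (((20 - 40) - 13) + 1)² = ((-20 - 13) + 1)² = (-33 + 1)² = (-32)² = 1024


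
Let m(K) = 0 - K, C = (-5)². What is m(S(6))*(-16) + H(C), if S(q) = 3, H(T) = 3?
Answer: 51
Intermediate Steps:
C = 25
m(K) = -K
m(S(6))*(-16) + H(C) = -1*3*(-16) + 3 = -3*(-16) + 3 = 48 + 3 = 51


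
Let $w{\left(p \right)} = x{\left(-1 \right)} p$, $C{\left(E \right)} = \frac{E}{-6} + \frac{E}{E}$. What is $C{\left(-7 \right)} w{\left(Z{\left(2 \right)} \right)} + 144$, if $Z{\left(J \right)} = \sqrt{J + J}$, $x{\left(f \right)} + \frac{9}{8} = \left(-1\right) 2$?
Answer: $\frac{3131}{24} \approx 130.46$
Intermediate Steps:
$x{\left(f \right)} = - \frac{25}{8}$ ($x{\left(f \right)} = - \frac{9}{8} - 2 = - \frac{25}{8}$)
$C{\left(E \right)} = 1 - \frac{E}{6}$ ($C{\left(E \right)} = E \left(- \frac{1}{6}\right) + 1 = - \frac{E}{6} + 1 = 1 - \frac{E}{6}$)
$Z{\left(J \right)} = \sqrt{2} \sqrt{J}$ ($Z{\left(J \right)} = \sqrt{2 J} = \sqrt{2} \sqrt{J}$)
$w{\left(p \right)} = - \frac{25 p}{8}$
$C{\left(-7 \right)} w{\left(Z{\left(2 \right)} \right)} + 144 = \left(1 - - \frac{7}{6}\right) \left(- \frac{25 \sqrt{2} \sqrt{2}}{8}\right) + 144 = \left(1 + \frac{7}{6}\right) \left(\left(- \frac{25}{8}\right) 2\right) + 144 = \frac{13}{6} \left(- \frac{25}{4}\right) + 144 = - \frac{325}{24} + 144 = \frac{3131}{24}$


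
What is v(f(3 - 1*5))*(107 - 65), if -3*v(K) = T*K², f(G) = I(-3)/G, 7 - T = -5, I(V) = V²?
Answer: -3402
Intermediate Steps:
T = 12 (T = 7 - 1*(-5) = 7 + 5 = 12)
f(G) = 9/G (f(G) = (-3)²/G = 9/G)
v(K) = -4*K²
v(f(3 - 1*5))*(107 - 65) = (-4*81/(3 - 1*5)²)*(107 - 65) = -4*81/(3 - 5)²*42 = -4*(9/(-2))²*42 = -4*(9*(-½))²*42 = -4*(-9/2)²*42 = -4*81/4*42 = -81*42 = -3402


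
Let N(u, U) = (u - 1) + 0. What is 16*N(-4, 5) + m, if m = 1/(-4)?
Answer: -321/4 ≈ -80.250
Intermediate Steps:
m = -¼ ≈ -0.25000
N(u, U) = -1 + u (N(u, U) = (-1 + u) + 0 = -1 + u)
16*N(-4, 5) + m = 16*(-1 - 4) - ¼ = 16*(-5) - ¼ = -80 - ¼ = -321/4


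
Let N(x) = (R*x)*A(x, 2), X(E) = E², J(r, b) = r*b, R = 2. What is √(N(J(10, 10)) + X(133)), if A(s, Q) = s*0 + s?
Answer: √37689 ≈ 194.14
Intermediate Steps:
J(r, b) = b*r
A(s, Q) = s (A(s, Q) = 0 + s = s)
N(x) = 2*x² (N(x) = (2*x)*x = 2*x²)
√(N(J(10, 10)) + X(133)) = √(2*(10*10)² + 133²) = √(2*100² + 17689) = √(2*10000 + 17689) = √(20000 + 17689) = √37689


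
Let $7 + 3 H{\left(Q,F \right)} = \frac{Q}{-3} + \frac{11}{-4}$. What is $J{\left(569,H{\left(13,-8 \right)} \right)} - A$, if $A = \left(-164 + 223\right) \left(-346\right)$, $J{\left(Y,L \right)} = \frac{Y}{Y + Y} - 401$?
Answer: $\frac{40027}{2} \approx 20014.0$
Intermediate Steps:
$H{\left(Q,F \right)} = - \frac{13}{4} - \frac{Q}{9}$ ($H{\left(Q,F \right)} = - \frac{7}{3} + \frac{\frac{Q}{-3} + \frac{11}{-4}}{3} = - \frac{7}{3} + \frac{Q \left(- \frac{1}{3}\right) + 11 \left(- \frac{1}{4}\right)}{3} = - \frac{7}{3} + \frac{- \frac{Q}{3} - \frac{11}{4}}{3} = - \frac{7}{3} + \frac{- \frac{11}{4} - \frac{Q}{3}}{3} = - \frac{7}{3} - \left(\frac{11}{12} + \frac{Q}{9}\right) = - \frac{13}{4} - \frac{Q}{9}$)
$J{\left(Y,L \right)} = - \frac{801}{2}$ ($J{\left(Y,L \right)} = \frac{Y}{2 Y} - 401 = \frac{1}{2 Y} Y - 401 = \frac{1}{2} - 401 = - \frac{801}{2}$)
$A = -20414$ ($A = 59 \left(-346\right) = -20414$)
$J{\left(569,H{\left(13,-8 \right)} \right)} - A = - \frac{801}{2} - -20414 = - \frac{801}{2} + 20414 = \frac{40027}{2}$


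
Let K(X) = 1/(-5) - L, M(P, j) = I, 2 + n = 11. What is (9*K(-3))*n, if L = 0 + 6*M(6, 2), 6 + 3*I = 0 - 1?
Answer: 5589/5 ≈ 1117.8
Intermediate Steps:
n = 9 (n = -2 + 11 = 9)
I = -7/3 (I = -2 + (0 - 1)/3 = -2 + (1/3)*(-1) = -2 - 1/3 = -7/3 ≈ -2.3333)
M(P, j) = -7/3
L = -14 (L = 0 + 6*(-7/3) = 0 - 14 = -14)
K(X) = 69/5 (K(X) = 1/(-5) - 1*(-14) = -1/5 + 14 = 69/5)
(9*K(-3))*n = (9*(69/5))*9 = (621/5)*9 = 5589/5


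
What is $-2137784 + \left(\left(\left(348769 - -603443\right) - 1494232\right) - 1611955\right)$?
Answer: $-4291759$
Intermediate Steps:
$-2137784 + \left(\left(\left(348769 - -603443\right) - 1494232\right) - 1611955\right) = -2137784 + \left(\left(\left(348769 + 603443\right) - 1494232\right) - 1611955\right) = -2137784 + \left(\left(952212 - 1494232\right) - 1611955\right) = -2137784 - 2153975 = -4291759$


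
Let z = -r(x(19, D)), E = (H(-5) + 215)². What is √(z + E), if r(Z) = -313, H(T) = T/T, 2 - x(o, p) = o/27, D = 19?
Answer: √46969 ≈ 216.72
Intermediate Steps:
x(o, p) = 2 - o/27
H(T) = 1
E = 46656 (E = (1 + 215)² = 216² = 46656)
z = 313 (z = -1*(-313) = 313)
√(z + E) = √(313 + 46656) = √46969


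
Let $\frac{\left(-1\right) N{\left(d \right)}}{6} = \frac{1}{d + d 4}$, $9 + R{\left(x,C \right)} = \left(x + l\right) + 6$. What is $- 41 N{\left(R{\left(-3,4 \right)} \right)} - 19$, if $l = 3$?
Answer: $- \frac{177}{5} \approx -35.4$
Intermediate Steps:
$R{\left(x,C \right)} = x$ ($R{\left(x,C \right)} = -9 + \left(\left(x + 3\right) + 6\right) = -9 + \left(\left(3 + x\right) + 6\right) = -9 + \left(9 + x\right) = x$)
$N{\left(d \right)} = - \frac{6}{5 d}$ ($N{\left(d \right)} = - \frac{6}{d + d 4} = - \frac{6}{d + 4 d} = - \frac{6}{5 d}$)
$- 41 N{\left(R{\left(-3,4 \right)} \right)} - 19 = - 41 \left(- \frac{6}{5 \left(-3\right)}\right) - 19 = - 41 \left(\left(- \frac{6}{5}\right) \left(- \frac{1}{3}\right)\right) - 19 = \left(-41\right) \frac{2}{5} - 19 = - \frac{82}{5} - 19 = - \frac{177}{5}$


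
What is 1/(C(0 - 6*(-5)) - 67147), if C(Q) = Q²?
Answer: -1/66247 ≈ -1.5095e-5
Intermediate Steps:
1/(C(0 - 6*(-5)) - 67147) = 1/((0 - 6*(-5))² - 67147) = 1/((0 + 30)² - 67147) = 1/(30² - 67147) = 1/(900 - 67147) = 1/(-66247) = -1/66247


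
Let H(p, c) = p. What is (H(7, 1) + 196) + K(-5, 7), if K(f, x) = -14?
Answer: 189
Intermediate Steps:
(H(7, 1) + 196) + K(-5, 7) = (7 + 196) - 14 = 203 - 14 = 189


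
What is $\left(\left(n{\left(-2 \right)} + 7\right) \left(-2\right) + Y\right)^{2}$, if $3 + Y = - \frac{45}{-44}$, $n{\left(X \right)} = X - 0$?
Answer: $\frac{277729}{1936} \approx 143.46$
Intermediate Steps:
$n{\left(X \right)} = X$ ($n{\left(X \right)} = X + 0 = X$)
$Y = - \frac{87}{44}$ ($Y = -3 - \frac{45}{-44} = -3 - - \frac{45}{44} = -3 + \frac{45}{44} = - \frac{87}{44} \approx -1.9773$)
$\left(\left(n{\left(-2 \right)} + 7\right) \left(-2\right) + Y\right)^{2} = \left(\left(-2 + 7\right) \left(-2\right) - \frac{87}{44}\right)^{2} = \left(5 \left(-2\right) - \frac{87}{44}\right)^{2} = \left(-10 - \frac{87}{44}\right)^{2} = \left(- \frac{527}{44}\right)^{2} = \frac{277729}{1936}$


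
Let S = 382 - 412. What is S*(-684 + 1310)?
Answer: -18780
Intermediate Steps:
S = -30
S*(-684 + 1310) = -30*(-684 + 1310) = -30*626 = -18780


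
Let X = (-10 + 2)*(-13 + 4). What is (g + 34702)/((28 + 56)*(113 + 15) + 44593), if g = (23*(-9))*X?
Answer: 19798/55345 ≈ 0.35772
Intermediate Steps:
X = 72 (X = -8*(-9) = 72)
g = -14904 (g = (23*(-9))*72 = -207*72 = -14904)
(g + 34702)/((28 + 56)*(113 + 15) + 44593) = (-14904 + 34702)/((28 + 56)*(113 + 15) + 44593) = 19798/(84*128 + 44593) = 19798/(10752 + 44593) = 19798/55345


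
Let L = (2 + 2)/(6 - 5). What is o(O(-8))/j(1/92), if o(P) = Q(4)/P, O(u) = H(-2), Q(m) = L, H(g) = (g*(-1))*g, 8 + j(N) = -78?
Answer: 1/86 ≈ 0.011628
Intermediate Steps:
L = 4 (L = 4/1 = 4*1 = 4)
j(N) = -86 (j(N) = -8 - 78 = -86)
H(g) = -g² (H(g) = (-g)*g = -g²)
Q(m) = 4
O(u) = -4 (O(u) = -1*(-2)² = -1*4 = -4)
o(P) = 4/P
o(O(-8))/j(1/92) = (4/(-4))/(-86) = (4*(-¼))*(-1/86) = -1*(-1/86) = 1/86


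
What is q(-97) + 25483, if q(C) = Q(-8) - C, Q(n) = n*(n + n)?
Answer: 25708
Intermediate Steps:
Q(n) = 2*n² (Q(n) = n*(2*n) = 2*n²)
q(C) = 128 - C (q(C) = 2*(-8)² - C = 2*64 - C = 128 - C)
q(-97) + 25483 = (128 - 1*(-97)) + 25483 = (128 + 97) + 25483 = 225 + 25483 = 25708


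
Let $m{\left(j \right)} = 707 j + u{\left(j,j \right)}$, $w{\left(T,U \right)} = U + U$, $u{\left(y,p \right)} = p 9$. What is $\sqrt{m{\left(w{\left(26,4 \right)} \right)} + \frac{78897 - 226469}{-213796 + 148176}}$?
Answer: $\frac{\sqrt{1542147644865}}{16405} \approx 75.698$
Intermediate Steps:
$u{\left(y,p \right)} = 9 p$
$w{\left(T,U \right)} = 2 U$
$m{\left(j \right)} = 716 j$ ($m{\left(j \right)} = 707 j + 9 j = 716 j$)
$\sqrt{m{\left(w{\left(26,4 \right)} \right)} + \frac{78897 - 226469}{-213796 + 148176}} = \sqrt{716 \cdot 2 \cdot 4 + \frac{78897 - 226469}{-213796 + 148176}} = \sqrt{716 \cdot 8 - \frac{147572}{-65620}} = \sqrt{5728 - - \frac{36893}{16405}} = \sqrt{5728 + \frac{36893}{16405}} = \sqrt{\frac{94004733}{16405}} = \frac{\sqrt{1542147644865}}{16405}$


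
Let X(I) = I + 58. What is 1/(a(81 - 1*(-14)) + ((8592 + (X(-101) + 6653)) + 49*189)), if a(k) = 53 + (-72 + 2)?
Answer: 1/24446 ≈ 4.0906e-5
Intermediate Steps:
X(I) = 58 + I
a(k) = -17 (a(k) = 53 - 70 = -17)
1/(a(81 - 1*(-14)) + ((8592 + (X(-101) + 6653)) + 49*189)) = 1/(-17 + ((8592 + ((58 - 101) + 6653)) + 49*189)) = 1/(-17 + ((8592 + (-43 + 6653)) + 9261)) = 1/(-17 + ((8592 + 6610) + 9261)) = 1/(-17 + (15202 + 9261)) = 1/(-17 + 24463) = 1/24446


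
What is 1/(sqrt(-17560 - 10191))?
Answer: -I*sqrt(27751)/27751 ≈ -0.0060029*I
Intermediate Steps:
1/(sqrt(-17560 - 10191)) = 1/(sqrt(-27751)) = 1/(I*sqrt(27751)) = -I*sqrt(27751)/27751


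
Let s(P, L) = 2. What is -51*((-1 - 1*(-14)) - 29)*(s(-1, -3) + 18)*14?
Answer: 228480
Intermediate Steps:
-51*((-1 - 1*(-14)) - 29)*(s(-1, -3) + 18)*14 = -51*((-1 - 1*(-14)) - 29)*(2 + 18)*14 = -51*((-1 + 14) - 29)*20*14 = -51*(13 - 29)*20*14 = -(-816)*20*14 = -51*(-320)*14 = 16320*14 = 228480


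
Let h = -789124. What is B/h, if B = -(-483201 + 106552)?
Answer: -53807/112732 ≈ -0.47730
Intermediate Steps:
B = 376649 (B = -1*(-376649) = 376649)
B/h = 376649/(-789124) = 376649*(-1/789124) = -53807/112732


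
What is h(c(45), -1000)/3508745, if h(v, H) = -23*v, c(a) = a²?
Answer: -9315/701749 ≈ -0.013274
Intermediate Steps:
h(c(45), -1000)/3508745 = -23*45²/3508745 = -23*2025*(1/3508745) = -46575*1/3508745 = -9315/701749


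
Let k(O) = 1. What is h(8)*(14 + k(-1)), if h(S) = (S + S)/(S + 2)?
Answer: 24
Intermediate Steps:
h(S) = 2*S/(2 + S) (h(S) = (2*S)/(2 + S) = 2*S/(2 + S))
h(8)*(14 + k(-1)) = (2*8/(2 + 8))*(14 + 1) = (2*8/10)*15 = (2*8*(⅒))*15 = (8/5)*15 = 24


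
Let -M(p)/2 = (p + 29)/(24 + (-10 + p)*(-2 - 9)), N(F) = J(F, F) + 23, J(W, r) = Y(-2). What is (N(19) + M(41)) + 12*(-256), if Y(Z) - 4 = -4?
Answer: -966393/317 ≈ -3048.6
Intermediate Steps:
Y(Z) = 0 (Y(Z) = 4 - 4 = 0)
J(W, r) = 0
N(F) = 23 (N(F) = 0 + 23 = 23)
M(p) = -2*(29 + p)/(134 - 11*p) (M(p) = -2*(p + 29)/(24 + (-10 + p)*(-2 - 9)) = -2*(29 + p)/(24 + (-10 + p)*(-11)) = -2*(29 + p)/(24 + (110 - 11*p)) = -2*(29 + p)/(134 - 11*p))
(N(19) + M(41)) + 12*(-256) = (23 + 2*(29 + 41)/(-134 + 11*41)) + 12*(-256) = (23 + 2*70/(-134 + 451)) - 3072 = (23 + 2*70/317) - 3072 = (23 + 2*(1/317)*70) - 3072 = (23 + 140/317) - 3072 = 7431/317 - 3072 = -966393/317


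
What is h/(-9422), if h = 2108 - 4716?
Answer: 1304/4711 ≈ 0.27680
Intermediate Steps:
h = -2608
h/(-9422) = -2608/(-9422) = -2608*(-1/9422) = 1304/4711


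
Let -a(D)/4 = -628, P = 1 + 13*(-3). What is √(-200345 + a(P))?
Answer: I*√197833 ≈ 444.78*I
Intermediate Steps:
P = -38 (P = 1 - 39 = -38)
a(D) = 2512 (a(D) = -4*(-628) = 2512)
√(-200345 + a(P)) = √(-200345 + 2512) = √(-197833) = I*√197833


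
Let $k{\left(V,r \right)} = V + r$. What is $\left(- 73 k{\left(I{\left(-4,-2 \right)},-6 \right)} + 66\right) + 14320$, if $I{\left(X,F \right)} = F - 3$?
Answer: $15189$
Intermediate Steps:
$I{\left(X,F \right)} = -3 + F$
$\left(- 73 k{\left(I{\left(-4,-2 \right)},-6 \right)} + 66\right) + 14320 = \left(- 73 \left(\left(-3 - 2\right) - 6\right) + 66\right) + 14320 = \left(- 73 \left(-5 - 6\right) + 66\right) + 14320 = \left(\left(-73\right) \left(-11\right) + 66\right) + 14320 = \left(803 + 66\right) + 14320 = 869 + 14320 = 15189$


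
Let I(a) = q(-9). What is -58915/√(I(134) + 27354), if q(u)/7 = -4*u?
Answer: -58915*√27606/27606 ≈ -354.59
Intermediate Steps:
q(u) = -28*u (q(u) = 7*(-4*u) = -28*u)
I(a) = 252 (I(a) = -28*(-9) = 252)
-58915/√(I(134) + 27354) = -58915/√(252 + 27354) = -58915*√27606/27606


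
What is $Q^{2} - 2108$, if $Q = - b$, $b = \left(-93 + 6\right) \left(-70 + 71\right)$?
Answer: $5461$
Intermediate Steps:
$b = -87$ ($b = \left(-87\right) 1 = -87$)
$Q = 87$ ($Q = \left(-1\right) \left(-87\right) = 87$)
$Q^{2} - 2108 = 87^{2} - 2108 = 7569 - 2108 = 5461$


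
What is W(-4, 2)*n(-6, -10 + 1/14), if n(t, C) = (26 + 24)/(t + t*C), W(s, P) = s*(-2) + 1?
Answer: 42/5 ≈ 8.4000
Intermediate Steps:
W(s, P) = 1 - 2*s (W(s, P) = -2*s + 1 = 1 - 2*s)
n(t, C) = 50/(t + C*t)
W(-4, 2)*n(-6, -10 + 1/14) = (1 - 2*(-4))*(50/(-6*(1 + (-10 + 1/14)))) = (1 + 8)*(50*(-⅙)/(1 + (-10 + 1/14))) = 9*(50*(-⅙)/(1 - 139/14)) = 9*(50*(-⅙)/(-125/14)) = 9*(50*(-⅙)*(-14/125)) = 9*(14/15) = 42/5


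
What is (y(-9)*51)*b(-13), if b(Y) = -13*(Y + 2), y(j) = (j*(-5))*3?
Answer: 984555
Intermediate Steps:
y(j) = -15*j (y(j) = -5*j*3 = -15*j)
b(Y) = -26 - 13*Y (b(Y) = -13*(2 + Y) = -26 - 13*Y)
(y(-9)*51)*b(-13) = (-15*(-9)*51)*(-26 - 13*(-13)) = (135*51)*(-26 + 169) = 6885*143 = 984555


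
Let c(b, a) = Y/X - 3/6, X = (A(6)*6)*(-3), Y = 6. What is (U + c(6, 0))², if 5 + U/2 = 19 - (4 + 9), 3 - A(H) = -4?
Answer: 3721/1764 ≈ 2.1094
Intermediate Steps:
A(H) = 7 (A(H) = 3 - 1*(-4) = 3 + 4 = 7)
X = -126 (X = (7*6)*(-3) = 42*(-3) = -126)
c(b, a) = -23/42 (c(b, a) = 6/(-126) - 3/6 = 6*(-1/126) - 3*⅙ = -1/21 - ½ = -23/42)
U = 2 (U = -10 + 2*(19 - (4 + 9)) = -10 + 2*(19 - 1*13) = -10 + 2*(19 - 13) = -10 + 2*6 = -10 + 12 = 2)
(U + c(6, 0))² = (2 - 23/42)² = (61/42)² = 3721/1764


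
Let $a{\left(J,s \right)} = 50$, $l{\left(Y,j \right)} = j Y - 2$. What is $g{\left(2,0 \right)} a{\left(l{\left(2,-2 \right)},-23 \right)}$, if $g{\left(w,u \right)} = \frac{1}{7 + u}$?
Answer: $\frac{50}{7} \approx 7.1429$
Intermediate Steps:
$l{\left(Y,j \right)} = -2 + Y j$ ($l{\left(Y,j \right)} = Y j - 2 = -2 + Y j$)
$g{\left(2,0 \right)} a{\left(l{\left(2,-2 \right)},-23 \right)} = \frac{1}{7 + 0} \cdot 50 = \frac{1}{7} \cdot 50 = \frac{50}{7}$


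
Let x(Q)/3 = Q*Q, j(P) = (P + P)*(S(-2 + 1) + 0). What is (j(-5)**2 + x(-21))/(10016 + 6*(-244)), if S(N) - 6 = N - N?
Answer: 4923/8552 ≈ 0.57565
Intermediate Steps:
S(N) = 6 (S(N) = 6 + (N - N) = 6 + 0 = 6)
j(P) = 12*P (j(P) = (P + P)*(6 + 0) = (2*P)*6 = 12*P)
x(Q) = 3*Q**2 (x(Q) = 3*(Q*Q) = 3*Q**2)
(j(-5)**2 + x(-21))/(10016 + 6*(-244)) = ((12*(-5))**2 + 3*(-21)**2)/(10016 + 6*(-244)) = ((-60)**2 + 3*441)/(10016 - 1464) = (3600 + 1323)/8552 = 4923*(1/8552) = 4923/8552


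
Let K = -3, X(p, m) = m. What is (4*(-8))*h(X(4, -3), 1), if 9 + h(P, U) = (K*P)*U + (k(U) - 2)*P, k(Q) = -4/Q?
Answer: -576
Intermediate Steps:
h(P, U) = -9 + P*(-2 - 4/U) - 3*P*U (h(P, U) = -9 + ((-3*P)*U + (-4/U - 2)*P) = -9 + (-3*P*U + (-2 - 4/U)*P) = -9 + (-3*P*U + P*(-2 - 4/U)) = -9 + (P*(-2 - 4/U) - 3*P*U) = -9 + P*(-2 - 4/U) - 3*P*U)
(4*(-8))*h(X(4, -3), 1) = (4*(-8))*(-9 - 2*(-3) - 4*(-3)/1 - 3*(-3)*1) = -32*(-9 + 6 - 4*(-3)*1 + 9) = -32*(-9 + 6 + 12 + 9) = -32*18 = -576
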